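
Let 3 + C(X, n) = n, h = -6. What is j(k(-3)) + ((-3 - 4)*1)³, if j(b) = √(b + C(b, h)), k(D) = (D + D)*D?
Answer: -340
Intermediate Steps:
k(D) = 2*D² (k(D) = (2*D)*D = 2*D²)
C(X, n) = -3 + n
j(b) = √(-9 + b) (j(b) = √(b + (-3 - 6)) = √(b - 9) = √(-9 + b))
j(k(-3)) + ((-3 - 4)*1)³ = √(-9 + 2*(-3)²) + ((-3 - 4)*1)³ = √(-9 + 2*9) + (-7*1)³ = √(-9 + 18) + (-7)³ = √9 - 343 = 3 - 343 = -340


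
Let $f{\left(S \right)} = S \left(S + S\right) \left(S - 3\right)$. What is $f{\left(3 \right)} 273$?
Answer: $0$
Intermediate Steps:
$f{\left(S \right)} = 2 S^{2} \left(-3 + S\right)$ ($f{\left(S \right)} = S 2 S \left(-3 + S\right) = 2 S^{2} \left(-3 + S\right)$)
$f{\left(3 \right)} 273 = 2 \cdot 3^{2} \left(-3 + 3\right) 273 = 2 \cdot 9 \cdot 0 \cdot 273 = 0 \cdot 273 = 0$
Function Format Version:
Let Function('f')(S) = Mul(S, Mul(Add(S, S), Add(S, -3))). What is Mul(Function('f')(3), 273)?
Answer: 0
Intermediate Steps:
Function('f')(S) = Mul(2, Pow(S, 2), Add(-3, S)) (Function('f')(S) = Mul(S, Mul(Mul(2, S), Add(-3, S))) = Mul(S, Mul(2, S, Add(-3, S))) = Mul(2, Pow(S, 2), Add(-3, S)))
Mul(Function('f')(3), 273) = Mul(Mul(2, Pow(3, 2), Add(-3, 3)), 273) = Mul(Mul(2, 9, 0), 273) = Mul(0, 273) = 0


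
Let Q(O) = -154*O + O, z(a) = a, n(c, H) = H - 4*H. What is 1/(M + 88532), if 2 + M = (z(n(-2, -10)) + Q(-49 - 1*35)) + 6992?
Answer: 1/108404 ≈ 9.2248e-6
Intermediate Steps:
n(c, H) = -3*H
Q(O) = -153*O
M = 19872 (M = -2 + ((-3*(-10) - 153*(-49 - 1*35)) + 6992) = -2 + ((30 - 153*(-49 - 35)) + 6992) = -2 + ((30 - 153*(-84)) + 6992) = -2 + ((30 + 12852) + 6992) = -2 + (12882 + 6992) = -2 + 19874 = 19872)
1/(M + 88532) = 1/(19872 + 88532) = 1/108404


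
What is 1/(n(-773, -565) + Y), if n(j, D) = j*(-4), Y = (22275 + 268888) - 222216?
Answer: 1/72039 ≈ 1.3881e-5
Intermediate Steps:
Y = 68947 (Y = 291163 - 222216 = 68947)
n(j, D) = -4*j
1/(n(-773, -565) + Y) = 1/(-4*(-773) + 68947) = 1/(3092 + 68947) = 1/72039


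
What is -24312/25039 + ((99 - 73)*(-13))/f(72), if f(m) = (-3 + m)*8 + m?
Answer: -908995/600936 ≈ -1.5126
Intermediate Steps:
f(m) = -24 + 9*m (f(m) = (-24 + 8*m) + m = -24 + 9*m)
-24312/25039 + ((99 - 73)*(-13))/f(72) = -24312/25039 + ((99 - 73)*(-13))/(-24 + 9*72) = -24312*1/25039 + (26*(-13))/(-24 + 648) = -24312/25039 - 338/624 = -24312/25039 - 338*1/624 = -24312/25039 - 13/24 = -908995/600936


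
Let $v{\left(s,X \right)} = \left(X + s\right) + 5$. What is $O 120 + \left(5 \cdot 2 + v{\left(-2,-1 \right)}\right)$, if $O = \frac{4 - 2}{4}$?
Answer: $72$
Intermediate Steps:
$v{\left(s,X \right)} = 5 + X + s$
$O = \frac{1}{2}$ ($O = 2 \cdot \frac{1}{4} = \frac{1}{2} \approx 0.5$)
$O 120 + \left(5 \cdot 2 + v{\left(-2,-1 \right)}\right) = \frac{1}{2} \cdot 120 + \left(5 \cdot 2 - -2\right) = 60 + \left(10 + 2\right) = 60 + 12 = 72$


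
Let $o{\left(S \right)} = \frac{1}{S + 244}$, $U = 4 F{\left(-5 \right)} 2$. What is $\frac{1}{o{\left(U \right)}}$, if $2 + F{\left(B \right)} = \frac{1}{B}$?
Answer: $\frac{1132}{5} \approx 226.4$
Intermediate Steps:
$F{\left(B \right)} = -2 + \frac{1}{B}$
$U = - \frac{88}{5}$ ($U = 4 \left(-2 + \frac{1}{-5}\right) 2 = 4 \left(-2 - \frac{1}{5}\right) 2 = 4 \left(- \frac{11}{5}\right) 2 = \left(- \frac{44}{5}\right) 2 = - \frac{88}{5} \approx -17.6$)
$o{\left(S \right)} = \frac{1}{244 + S}$
$\frac{1}{o{\left(U \right)}} = \frac{1}{\frac{1}{244 - \frac{88}{5}}} = \frac{1}{\frac{1}{\frac{1132}{5}}} = \frac{1}{\frac{5}{1132}} = \frac{1132}{5}$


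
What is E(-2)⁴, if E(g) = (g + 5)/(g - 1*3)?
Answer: 81/625 ≈ 0.12960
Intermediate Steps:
E(g) = (5 + g)/(-3 + g) (E(g) = (5 + g)/(g - 3) = (5 + g)/(-3 + g))
E(-2)⁴ = ((5 - 2)/(-3 - 2))⁴ = (3/(-5))⁴ = (-⅕*3)⁴ = (-⅗)⁴ = 81/625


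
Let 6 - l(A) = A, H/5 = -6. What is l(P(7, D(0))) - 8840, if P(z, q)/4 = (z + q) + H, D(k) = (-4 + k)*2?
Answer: -8710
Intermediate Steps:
H = -30 (H = 5*(-6) = -30)
D(k) = -8 + 2*k
P(z, q) = -120 + 4*q + 4*z (P(z, q) = 4*((z + q) - 30) = 4*((q + z) - 30) = 4*(-30 + q + z) = -120 + 4*q + 4*z)
l(A) = 6 - A
l(P(7, D(0))) - 8840 = (6 - (-120 + 4*(-8 + 2*0) + 4*7)) - 8840 = (6 - (-120 + 4*(-8 + 0) + 28)) - 8840 = (6 - (-120 + 4*(-8) + 28)) - 8840 = (6 - (-120 - 32 + 28)) - 8840 = (6 - 1*(-124)) - 8840 = (6 + 124) - 8840 = 130 - 8840 = -8710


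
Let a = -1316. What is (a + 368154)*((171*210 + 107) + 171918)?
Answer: 76278459530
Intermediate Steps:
(a + 368154)*((171*210 + 107) + 171918) = (-1316 + 368154)*((171*210 + 107) + 171918) = 366838*((35910 + 107) + 171918) = 366838*(36017 + 171918) = 366838*207935 = 76278459530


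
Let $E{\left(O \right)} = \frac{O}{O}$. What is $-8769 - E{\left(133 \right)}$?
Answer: $-8770$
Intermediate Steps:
$E{\left(O \right)} = 1$
$-8769 - E{\left(133 \right)} = -8769 - 1 = -8770$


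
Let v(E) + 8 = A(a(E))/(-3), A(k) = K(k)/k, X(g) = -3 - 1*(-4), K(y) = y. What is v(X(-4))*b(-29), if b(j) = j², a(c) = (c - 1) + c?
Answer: -21025/3 ≈ -7008.3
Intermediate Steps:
X(g) = 1 (X(g) = -3 + 4 = 1)
a(c) = -1 + 2*c (a(c) = (-1 + c) + c = -1 + 2*c)
A(k) = 1 (A(k) = k/k = 1)
v(E) = -25/3 (v(E) = -8 + 1/(-3) = -8 + 1*(-⅓) = -8 - ⅓ = -25/3)
v(X(-4))*b(-29) = -25/3*(-29)² = -25/3*841 = -21025/3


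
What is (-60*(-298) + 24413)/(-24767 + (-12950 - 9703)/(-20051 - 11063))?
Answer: -1315904402/770577785 ≈ -1.7077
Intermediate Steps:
(-60*(-298) + 24413)/(-24767 + (-12950 - 9703)/(-20051 - 11063)) = (17880 + 24413)/(-24767 - 22653/(-31114)) = 42293/(-24767 - 22653*(-1/31114)) = 42293/(-24767 + 22653/31114) = 42293/(-770577785/31114) = 42293*(-31114/770577785) = -1315904402/770577785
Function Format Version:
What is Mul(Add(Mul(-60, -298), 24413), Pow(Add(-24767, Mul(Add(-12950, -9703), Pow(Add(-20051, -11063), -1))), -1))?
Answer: Rational(-1315904402, 770577785) ≈ -1.7077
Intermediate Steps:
Mul(Add(Mul(-60, -298), 24413), Pow(Add(-24767, Mul(Add(-12950, -9703), Pow(Add(-20051, -11063), -1))), -1)) = Mul(Add(17880, 24413), Pow(Add(-24767, Mul(-22653, Pow(-31114, -1))), -1)) = Mul(42293, Pow(Add(-24767, Mul(-22653, Rational(-1, 31114))), -1)) = Mul(42293, Pow(Add(-24767, Rational(22653, 31114)), -1)) = Mul(42293, Pow(Rational(-770577785, 31114), -1)) = Mul(42293, Rational(-31114, 770577785)) = Rational(-1315904402, 770577785)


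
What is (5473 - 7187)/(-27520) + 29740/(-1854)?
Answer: -203816761/12755520 ≈ -15.979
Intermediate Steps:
(5473 - 7187)/(-27520) + 29740/(-1854) = -1714*(-1/27520) + 29740*(-1/1854) = 857/13760 - 14870/927 = -203816761/12755520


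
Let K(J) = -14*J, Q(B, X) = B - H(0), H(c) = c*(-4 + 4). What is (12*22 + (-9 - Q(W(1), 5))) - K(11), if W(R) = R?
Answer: 408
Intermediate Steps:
H(c) = 0 (H(c) = c*0 = 0)
Q(B, X) = B (Q(B, X) = B - 1*0 = B + 0 = B)
(12*22 + (-9 - Q(W(1), 5))) - K(11) = (12*22 + (-9 - 1*1)) - (-14)*11 = (264 + (-9 - 1)) - 1*(-154) = (264 - 10) + 154 = 254 + 154 = 408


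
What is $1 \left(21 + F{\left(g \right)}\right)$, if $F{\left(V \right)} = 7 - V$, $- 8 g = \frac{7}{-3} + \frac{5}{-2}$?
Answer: $\frac{1315}{48} \approx 27.396$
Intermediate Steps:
$g = \frac{29}{48}$ ($g = - \frac{\frac{7}{-3} + \frac{5}{-2}}{8} = - \frac{7 \left(- \frac{1}{3}\right) + 5 \left(- \frac{1}{2}\right)}{8} = - \frac{- \frac{7}{3} - \frac{5}{2}}{8} = \left(- \frac{1}{8}\right) \left(- \frac{29}{6}\right) = \frac{29}{48} \approx 0.60417$)
$1 \left(21 + F{\left(g \right)}\right) = 1 \left(21 + \left(7 - \frac{29}{48}\right)\right) = 1 \left(21 + \frac{307}{48}\right) = 1 \cdot \frac{1315}{48} = \frac{1315}{48}$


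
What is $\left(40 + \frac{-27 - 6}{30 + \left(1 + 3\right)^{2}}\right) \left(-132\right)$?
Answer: $- \frac{119262}{23} \approx -5185.3$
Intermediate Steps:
$\left(40 + \frac{-27 - 6}{30 + \left(1 + 3\right)^{2}}\right) \left(-132\right) = \left(40 - \frac{33}{30 + 4^{2}}\right) \left(-132\right) = \left(40 - \frac{33}{30 + 16}\right) \left(-132\right) = \left(40 - \frac{33}{46}\right) \left(-132\right) = \frac{1807}{46} \left(-132\right) = - \frac{119262}{23}$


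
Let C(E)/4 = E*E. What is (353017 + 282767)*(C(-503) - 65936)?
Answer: 601515242400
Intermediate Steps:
C(E) = 4*E² (C(E) = 4*(E*E) = 4*E²)
(353017 + 282767)*(C(-503) - 65936) = (353017 + 282767)*(4*(-503)² - 65936) = 635784*(4*253009 - 65936) = 635784*(1012036 - 65936) = 635784*946100 = 601515242400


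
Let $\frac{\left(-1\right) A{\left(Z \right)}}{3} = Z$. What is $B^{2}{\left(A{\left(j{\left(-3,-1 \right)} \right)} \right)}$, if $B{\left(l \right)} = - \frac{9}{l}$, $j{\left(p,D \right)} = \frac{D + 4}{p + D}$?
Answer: $16$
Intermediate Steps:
$j{\left(p,D \right)} = \frac{4 + D}{D + p}$
$A{\left(Z \right)} = - 3 Z$
$B^{2}{\left(A{\left(j{\left(-3,-1 \right)} \right)} \right)} = \left(- \frac{9}{\left(-3\right) \frac{4 - 1}{-1 - 3}}\right)^{2} = \left(- \frac{9}{\left(-3\right) \frac{1}{-4} \cdot 3}\right)^{2} = \left(- \frac{9}{\left(-3\right) \left(\left(- \frac{1}{4}\right) 3\right)}\right)^{2} = \left(- \frac{9}{\left(-3\right) \left(- \frac{3}{4}\right)}\right)^{2} = \left(- \frac{9}{\frac{9}{4}}\right)^{2} = \left(\left(-9\right) \frac{4}{9}\right)^{2} = \left(-4\right)^{2} = 16$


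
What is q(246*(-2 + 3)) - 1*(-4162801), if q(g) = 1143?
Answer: 4163944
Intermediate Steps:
q(246*(-2 + 3)) - 1*(-4162801) = 1143 - 1*(-4162801) = 1143 + 4162801 = 4163944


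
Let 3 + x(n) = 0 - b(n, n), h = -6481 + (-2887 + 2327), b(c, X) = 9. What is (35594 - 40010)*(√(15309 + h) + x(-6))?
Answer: 52992 - 8832*√2067 ≈ -3.4855e+5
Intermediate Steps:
h = -7041 (h = -6481 - 560 = -7041)
x(n) = -12 (x(n) = -3 + (0 - 1*9) = -3 + (0 - 9) = -3 - 9 = -12)
(35594 - 40010)*(√(15309 + h) + x(-6)) = (35594 - 40010)*(√(15309 - 7041) - 12) = -4416*(√8268 - 12) = -4416*(2*√2067 - 12) = -4416*(-12 + 2*√2067) = 52992 - 8832*√2067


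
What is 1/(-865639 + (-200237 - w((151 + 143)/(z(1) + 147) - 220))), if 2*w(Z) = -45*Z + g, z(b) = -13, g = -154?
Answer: -134/143473751 ≈ -9.3397e-7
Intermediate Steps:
w(Z) = -77 - 45*Z/2 (w(Z) = (-45*Z - 154)/2 = (-154 - 45*Z)/2 = -77 - 45*Z/2)
1/(-865639 + (-200237 - w((151 + 143)/(z(1) + 147) - 220))) = 1/(-865639 + (-200237 - (-77 - 45*((151 + 143)/(-13 + 147) - 220)/2))) = 1/(-865639 + (-200237 - (-77 - 45*(294/134 - 220)/2))) = 1/(-865639 + (-200237 - (-77 - 45*(294*(1/134) - 220)/2))) = 1/(-865639 + (-200237 - (-77 - 45*(147/67 - 220)/2))) = 1/(-865639 + (-200237 - (-77 - 45/2*(-14593/67)))) = 1/(-865639 + (-200237 - (-77 + 656685/134))) = 1/(-865639 + (-200237 - 1*646367/134)) = 1/(-865639 + (-200237 - 646367/134)) = 1/(-865639 - 27478125/134) = 1/(-143473751/134) = -134/143473751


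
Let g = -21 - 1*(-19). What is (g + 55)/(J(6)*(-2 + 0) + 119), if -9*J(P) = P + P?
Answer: 159/365 ≈ 0.43562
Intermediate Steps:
J(P) = -2*P/9 (J(P) = -(P + P)/9 = -2*P/9)
g = -2 (g = -21 + 19 = -2)
(g + 55)/(J(6)*(-2 + 0) + 119) = (-2 + 55)/((-2/9*6)*(-2 + 0) + 119) = 53/(-4/3*(-2) + 119) = 53/(8/3 + 119) = 53/(365/3) = (3/365)*53 = 159/365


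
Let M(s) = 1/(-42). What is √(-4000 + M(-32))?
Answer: I*√7056042/42 ≈ 63.246*I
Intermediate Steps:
M(s) = -1/42
√(-4000 + M(-32)) = √(-4000 - 1/42) = √(-168001/42) = I*√7056042/42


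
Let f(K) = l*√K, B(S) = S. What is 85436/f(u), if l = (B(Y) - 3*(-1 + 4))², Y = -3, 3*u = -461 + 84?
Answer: -1643*I*√1131/1044 ≈ -52.926*I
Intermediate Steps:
u = -377/3 (u = (-461 + 84)/3 = (⅓)*(-377) = -377/3 ≈ -125.67)
l = 144 (l = (-3 - 3*(-1 + 4))² = (-3 - 3*3)² = (-3 - 9)² = (-12)² = 144)
f(K) = 144*√K
85436/f(u) = 85436/((144*√(-377/3))) = 85436/((144*(I*√1131/3))) = 85436/((48*I*√1131)) = 85436*(-I*√1131/54288) = -1643*I*√1131/1044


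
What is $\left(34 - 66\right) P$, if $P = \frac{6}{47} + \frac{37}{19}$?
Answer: $- \frac{59296}{893} \approx -66.401$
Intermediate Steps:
$P = \frac{1853}{893}$ ($P = 6 \cdot \frac{1}{47} + 37 \cdot \frac{1}{19} = \frac{6}{47} + \frac{37}{19} = \frac{1853}{893} \approx 2.075$)
$\left(34 - 66\right) P = \left(34 - 66\right) \frac{1853}{893} = \left(-32\right) \frac{1853}{893} = - \frac{59296}{893}$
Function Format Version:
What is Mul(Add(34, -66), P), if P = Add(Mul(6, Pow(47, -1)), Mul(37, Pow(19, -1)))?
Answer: Rational(-59296, 893) ≈ -66.401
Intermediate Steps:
P = Rational(1853, 893) (P = Add(Mul(6, Rational(1, 47)), Mul(37, Rational(1, 19))) = Add(Rational(6, 47), Rational(37, 19)) = Rational(1853, 893) ≈ 2.0750)
Mul(Add(34, -66), P) = Mul(Add(34, -66), Rational(1853, 893)) = Mul(-32, Rational(1853, 893)) = Rational(-59296, 893)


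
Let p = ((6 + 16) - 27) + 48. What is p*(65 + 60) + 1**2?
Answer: 5376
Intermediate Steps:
p = 43 (p = (22 - 27) + 48 = -5 + 48 = 43)
p*(65 + 60) + 1**2 = 43*(65 + 60) + 1**2 = 43*125 + 1 = 5375 + 1 = 5376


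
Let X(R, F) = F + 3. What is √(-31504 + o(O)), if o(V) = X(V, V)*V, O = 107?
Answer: I*√19734 ≈ 140.48*I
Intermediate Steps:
X(R, F) = 3 + F
o(V) = V*(3 + V) (o(V) = (3 + V)*V = V*(3 + V))
√(-31504 + o(O)) = √(-31504 + 107*(3 + 107)) = √(-31504 + 107*110) = √(-31504 + 11770) = √(-19734) = I*√19734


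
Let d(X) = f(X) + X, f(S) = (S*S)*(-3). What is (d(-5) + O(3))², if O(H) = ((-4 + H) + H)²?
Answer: 5776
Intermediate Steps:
f(S) = -3*S² (f(S) = S²*(-3) = -3*S²)
d(X) = X - 3*X² (d(X) = -3*X² + X = X - 3*X²)
O(H) = (-4 + 2*H)²
(d(-5) + O(3))² = (-5*(1 - 3*(-5)) + 4*(-2 + 3)²)² = (-5*(1 + 15) + 4*1²)² = (-5*16 + 4*1)² = (-80 + 4)² = (-76)² = 5776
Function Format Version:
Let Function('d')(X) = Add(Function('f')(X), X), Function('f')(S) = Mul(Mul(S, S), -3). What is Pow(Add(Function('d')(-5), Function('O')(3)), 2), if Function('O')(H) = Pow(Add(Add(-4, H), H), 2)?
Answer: 5776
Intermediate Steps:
Function('f')(S) = Mul(-3, Pow(S, 2)) (Function('f')(S) = Mul(Pow(S, 2), -3) = Mul(-3, Pow(S, 2)))
Function('d')(X) = Add(X, Mul(-3, Pow(X, 2))) (Function('d')(X) = Add(Mul(-3, Pow(X, 2)), X) = Add(X, Mul(-3, Pow(X, 2))))
Function('O')(H) = Pow(Add(-4, Mul(2, H)), 2)
Pow(Add(Function('d')(-5), Function('O')(3)), 2) = Pow(Add(Mul(-5, Add(1, Mul(-3, -5))), Mul(4, Pow(Add(-2, 3), 2))), 2) = Pow(Add(Mul(-5, Add(1, 15)), Mul(4, Pow(1, 2))), 2) = Pow(Add(Mul(-5, 16), Mul(4, 1)), 2) = Pow(Add(-80, 4), 2) = Pow(-76, 2) = 5776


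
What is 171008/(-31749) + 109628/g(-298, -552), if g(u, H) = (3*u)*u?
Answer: -3506500327/704859549 ≈ -4.9747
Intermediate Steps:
g(u, H) = 3*u²
171008/(-31749) + 109628/g(-298, -552) = 171008/(-31749) + 109628/((3*(-298)²)) = 171008*(-1/31749) + 109628/((3*88804)) = -171008/31749 + 109628/266412 = -171008/31749 + 109628*(1/266412) = -171008/31749 + 27407/66603 = -3506500327/704859549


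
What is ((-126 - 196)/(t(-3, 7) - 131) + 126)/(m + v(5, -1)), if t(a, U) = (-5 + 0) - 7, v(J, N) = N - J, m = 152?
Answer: 9170/10439 ≈ 0.87844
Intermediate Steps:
t(a, U) = -12 (t(a, U) = -5 - 7 = -12)
((-126 - 196)/(t(-3, 7) - 131) + 126)/(m + v(5, -1)) = ((-126 - 196)/(-12 - 131) + 126)/(152 + (-1 - 1*5)) = (-322/(-143) + 126)/(152 + (-1 - 5)) = (-322*(-1/143) + 126)/(152 - 6) = (322/143 + 126)/146 = (18340/143)*(1/146) = 9170/10439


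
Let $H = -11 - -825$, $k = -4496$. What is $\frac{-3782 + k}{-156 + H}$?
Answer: $- \frac{4139}{329} \approx -12.581$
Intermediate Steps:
$H = 814$ ($H = -11 + 825 = 814$)
$\frac{-3782 + k}{-156 + H} = \frac{-3782 - 4496}{-156 + 814} = - \frac{8278}{658} = \left(-8278\right) \frac{1}{658} = - \frac{4139}{329}$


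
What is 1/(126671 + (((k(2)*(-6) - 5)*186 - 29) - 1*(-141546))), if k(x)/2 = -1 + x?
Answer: 1/265026 ≈ 3.7732e-6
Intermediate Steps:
k(x) = -2 + 2*x (k(x) = 2*(-1 + x) = -2 + 2*x)
1/(126671 + (((k(2)*(-6) - 5)*186 - 29) - 1*(-141546))) = 1/(126671 + ((((-2 + 2*2)*(-6) - 5)*186 - 29) - 1*(-141546))) = 1/(126671 + ((((-2 + 4)*(-6) - 5)*186 - 29) + 141546)) = 1/(126671 + (((2*(-6) - 5)*186 - 29) + 141546)) = 1/(126671 + (((-12 - 5)*186 - 29) + 141546)) = 1/(126671 + ((-17*186 - 29) + 141546)) = 1/(126671 + ((-3162 - 29) + 141546)) = 1/(126671 + (-3191 + 141546)) = 1/(126671 + 138355) = 1/265026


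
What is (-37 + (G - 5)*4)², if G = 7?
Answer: 841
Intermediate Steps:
(-37 + (G - 5)*4)² = (-37 + (7 - 5)*4)² = (-37 + 2*4)² = (-37 + 8)² = (-29)² = 841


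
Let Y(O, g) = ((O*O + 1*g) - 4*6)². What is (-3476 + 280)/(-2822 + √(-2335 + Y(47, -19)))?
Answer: 9019112/3274463 + 3196*√4689221/3274463 ≈ 4.8680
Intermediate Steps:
Y(O, g) = (-24 + g + O²)² (Y(O, g) = ((O² + g) - 24)² = ((g + O²) - 24)² = (-24 + g + O²)²)
(-3476 + 280)/(-2822 + √(-2335 + Y(47, -19))) = (-3476 + 280)/(-2822 + √(-2335 + (-24 - 19 + 47²)²)) = -3196/(-2822 + √(-2335 + (-24 - 19 + 2209)²)) = -3196/(-2822 + √(-2335 + 2166²)) = -3196/(-2822 + √(-2335 + 4691556)) = -3196/(-2822 + √4689221)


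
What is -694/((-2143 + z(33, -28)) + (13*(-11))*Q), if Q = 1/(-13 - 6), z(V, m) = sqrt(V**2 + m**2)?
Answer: 535008764/1645573323 + 250534*sqrt(1873)/1645573323 ≈ 0.33171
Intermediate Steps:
Q = -1/19 (Q = 1/(-19) = -1/19 ≈ -0.052632)
-694/((-2143 + z(33, -28)) + (13*(-11))*Q) = -694/((-2143 + sqrt(33**2 + (-28)**2)) + (13*(-11))*(-1/19)) = -694/((-2143 + sqrt(1089 + 784)) - 143*(-1/19)) = -694/((-2143 + sqrt(1873)) + 143/19) = -694/(-40574/19 + sqrt(1873))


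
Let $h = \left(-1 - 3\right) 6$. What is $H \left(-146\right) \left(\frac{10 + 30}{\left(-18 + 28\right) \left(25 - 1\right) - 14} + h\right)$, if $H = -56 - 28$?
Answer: $- \frac{33014688}{113} \approx -2.9217 \cdot 10^{5}$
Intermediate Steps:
$h = -24$ ($h = \left(-4\right) 6 = -24$)
$H = -84$ ($H = -56 - 28 = -84$)
$H \left(-146\right) \left(\frac{10 + 30}{\left(-18 + 28\right) \left(25 - 1\right) - 14} + h\right) = \left(-84\right) \left(-146\right) \left(\frac{10 + 30}{\left(-18 + 28\right) \left(25 - 1\right) - 14} - 24\right) = 12264 \left(\frac{40}{10 \cdot 24 - 14} - 24\right) = 12264 \left(\frac{40}{240 - 14} - 24\right) = 12264 \left(\frac{40}{226} - 24\right) = 12264 \left(40 \cdot \frac{1}{226} - 24\right) = 12264 \left(\frac{20}{113} - 24\right) = 12264 \left(- \frac{2692}{113}\right) = - \frac{33014688}{113}$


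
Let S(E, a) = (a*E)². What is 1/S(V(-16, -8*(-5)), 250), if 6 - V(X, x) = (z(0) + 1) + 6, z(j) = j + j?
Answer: 1/62500 ≈ 1.6000e-5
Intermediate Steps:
z(j) = 2*j
V(X, x) = -1 (V(X, x) = 6 - ((2*0 + 1) + 6) = 6 - ((0 + 1) + 6) = 6 - (1 + 6) = 6 - 1*7 = 6 - 7 = -1)
S(E, a) = E²*a² (S(E, a) = (E*a)² = E²*a²)
1/S(V(-16, -8*(-5)), 250) = 1/((-1)²*250²) = 1/(1*62500) = 1/62500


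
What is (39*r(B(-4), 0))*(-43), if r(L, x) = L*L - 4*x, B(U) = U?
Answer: -26832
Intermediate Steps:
r(L, x) = L² - 4*x
(39*r(B(-4), 0))*(-43) = (39*((-4)² - 4*0))*(-43) = (39*(16 + 0))*(-43) = (39*16)*(-43) = 624*(-43) = -26832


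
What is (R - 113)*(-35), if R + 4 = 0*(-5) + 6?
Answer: 3885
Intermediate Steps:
R = 2 (R = -4 + (0*(-5) + 6) = -4 + (0 + 6) = -4 + 6 = 2)
(R - 113)*(-35) = (2 - 113)*(-35) = -111*(-35) = 3885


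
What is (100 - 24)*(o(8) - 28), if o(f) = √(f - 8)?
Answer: -2128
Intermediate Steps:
o(f) = √(-8 + f)
(100 - 24)*(o(8) - 28) = (100 - 24)*(√(-8 + 8) - 28) = 76*(√0 - 28) = 76*(0 - 28) = 76*(-28) = -2128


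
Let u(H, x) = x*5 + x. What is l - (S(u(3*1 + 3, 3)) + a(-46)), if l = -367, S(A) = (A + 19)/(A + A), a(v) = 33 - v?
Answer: -16093/36 ≈ -447.03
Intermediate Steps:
u(H, x) = 6*x (u(H, x) = 5*x + x = 6*x)
S(A) = (19 + A)/(2*A) (S(A) = (19 + A)/((2*A)) = (19 + A)*(1/(2*A)) = (19 + A)/(2*A))
l - (S(u(3*1 + 3, 3)) + a(-46)) = -367 - ((19 + 6*3)/(2*((6*3))) + (33 - 1*(-46))) = -367 - ((1/2)*(19 + 18)/18 + (33 + 46)) = -367 - ((1/2)*(1/18)*37 + 79) = -367 - (37/36 + 79) = -367 - 1*2881/36 = -367 - 2881/36 = -16093/36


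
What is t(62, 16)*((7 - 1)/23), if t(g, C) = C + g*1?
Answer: 468/23 ≈ 20.348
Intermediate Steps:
t(g, C) = C + g
t(62, 16)*((7 - 1)/23) = (16 + 62)*((7 - 1)/23) = 78*(6*(1/23)) = 78*(6/23) = 468/23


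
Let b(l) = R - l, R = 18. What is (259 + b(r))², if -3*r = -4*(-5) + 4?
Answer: 81225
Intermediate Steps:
r = -8 (r = -(-4*(-5) + 4)/3 = -(20 + 4)/3 = -⅓*24 = -8)
b(l) = 18 - l
(259 + b(r))² = (259 + (18 - 1*(-8)))² = (259 + (18 + 8))² = (259 + 26)² = 285² = 81225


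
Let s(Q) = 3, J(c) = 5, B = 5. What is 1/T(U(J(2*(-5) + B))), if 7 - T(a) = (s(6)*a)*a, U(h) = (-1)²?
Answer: ¼ ≈ 0.25000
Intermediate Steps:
U(h) = 1
T(a) = 7 - 3*a² (T(a) = 7 - 3*a*a = 7 - 3*a²)
1/T(U(J(2*(-5) + B))) = 1/(7 - 3*1²) = 1/(7 - 3*1) = 1/(7 - 3) = 1/4 = ¼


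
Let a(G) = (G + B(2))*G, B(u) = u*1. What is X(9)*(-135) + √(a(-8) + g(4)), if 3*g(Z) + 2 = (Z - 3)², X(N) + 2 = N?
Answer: -945 + √429/3 ≈ -938.10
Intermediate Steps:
B(u) = u
X(N) = -2 + N
a(G) = G*(2 + G) (a(G) = (G + 2)*G = (2 + G)*G = G*(2 + G))
g(Z) = -⅔ + (-3 + Z)²/3 (g(Z) = -⅔ + (Z - 3)²/3 = -⅔ + (-3 + Z)²/3)
X(9)*(-135) + √(a(-8) + g(4)) = (-2 + 9)*(-135) + √(-8*(2 - 8) + (-⅔ + (-3 + 4)²/3)) = 7*(-135) + √(-8*(-6) + (-⅔ + (⅓)*1²)) = -945 + √(48 + (-⅔ + (⅓)*1)) = -945 + √(48 + (-⅔ + ⅓)) = -945 + √(48 - ⅓) = -945 + √(143/3) = -945 + √429/3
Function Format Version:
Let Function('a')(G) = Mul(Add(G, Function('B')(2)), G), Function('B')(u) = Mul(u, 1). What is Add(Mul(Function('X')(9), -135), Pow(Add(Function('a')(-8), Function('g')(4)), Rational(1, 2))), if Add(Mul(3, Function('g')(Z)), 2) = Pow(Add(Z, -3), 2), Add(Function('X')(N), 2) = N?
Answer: Add(-945, Mul(Rational(1, 3), Pow(429, Rational(1, 2)))) ≈ -938.10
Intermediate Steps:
Function('B')(u) = u
Function('X')(N) = Add(-2, N)
Function('a')(G) = Mul(G, Add(2, G)) (Function('a')(G) = Mul(Add(G, 2), G) = Mul(Add(2, G), G) = Mul(G, Add(2, G)))
Function('g')(Z) = Add(Rational(-2, 3), Mul(Rational(1, 3), Pow(Add(-3, Z), 2))) (Function('g')(Z) = Add(Rational(-2, 3), Mul(Rational(1, 3), Pow(Add(Z, -3), 2))) = Add(Rational(-2, 3), Mul(Rational(1, 3), Pow(Add(-3, Z), 2))))
Add(Mul(Function('X')(9), -135), Pow(Add(Function('a')(-8), Function('g')(4)), Rational(1, 2))) = Add(Mul(Add(-2, 9), -135), Pow(Add(Mul(-8, Add(2, -8)), Add(Rational(-2, 3), Mul(Rational(1, 3), Pow(Add(-3, 4), 2)))), Rational(1, 2))) = Add(Mul(7, -135), Pow(Add(Mul(-8, -6), Add(Rational(-2, 3), Mul(Rational(1, 3), Pow(1, 2)))), Rational(1, 2))) = Add(-945, Pow(Add(48, Add(Rational(-2, 3), Mul(Rational(1, 3), 1))), Rational(1, 2))) = Add(-945, Pow(Add(48, Add(Rational(-2, 3), Rational(1, 3))), Rational(1, 2))) = Add(-945, Pow(Add(48, Rational(-1, 3)), Rational(1, 2))) = Add(-945, Pow(Rational(143, 3), Rational(1, 2))) = Add(-945, Mul(Rational(1, 3), Pow(429, Rational(1, 2))))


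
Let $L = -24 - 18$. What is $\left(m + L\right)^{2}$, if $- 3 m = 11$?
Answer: $\frac{18769}{9} \approx 2085.4$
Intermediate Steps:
$m = - \frac{11}{3}$ ($m = \left(- \frac{1}{3}\right) 11 = - \frac{11}{3} \approx -3.6667$)
$L = -42$
$\left(m + L\right)^{2} = \left(- \frac{11}{3} - 42\right)^{2} = \left(- \frac{137}{3}\right)^{2} = \frac{18769}{9}$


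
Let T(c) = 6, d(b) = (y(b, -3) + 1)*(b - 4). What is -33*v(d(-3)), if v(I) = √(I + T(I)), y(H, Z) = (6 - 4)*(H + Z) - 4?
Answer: -33*√111 ≈ -347.68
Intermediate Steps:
y(H, Z) = -4 + 2*H + 2*Z (y(H, Z) = 2*(H + Z) - 4 = (2*H + 2*Z) - 4 = -4 + 2*H + 2*Z)
d(b) = (-9 + 2*b)*(-4 + b) (d(b) = ((-4 + 2*b + 2*(-3)) + 1)*(b - 4) = ((-4 + 2*b - 6) + 1)*(-4 + b) = ((-10 + 2*b) + 1)*(-4 + b) = (-9 + 2*b)*(-4 + b))
v(I) = √(6 + I) (v(I) = √(I + 6) = √(6 + I))
-33*v(d(-3)) = -33*√(6 + (36 - 17*(-3) + 2*(-3)²)) = -33*√(6 + (36 + 51 + 2*9)) = -33*√(6 + (36 + 51 + 18)) = -33*√(6 + 105) = -33*√111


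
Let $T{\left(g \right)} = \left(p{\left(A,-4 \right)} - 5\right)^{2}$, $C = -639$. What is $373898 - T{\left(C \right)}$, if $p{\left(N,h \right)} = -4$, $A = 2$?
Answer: $373817$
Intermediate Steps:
$T{\left(g \right)} = 81$ ($T{\left(g \right)} = \left(-4 - 5\right)^{2} = \left(-9\right)^{2} = 81$)
$373898 - T{\left(C \right)} = 373898 - 81 = 373817$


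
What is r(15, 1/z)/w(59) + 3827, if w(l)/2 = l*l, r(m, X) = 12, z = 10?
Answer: 13321793/3481 ≈ 3827.0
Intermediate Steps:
w(l) = 2*l² (w(l) = 2*(l*l) = 2*l²)
r(15, 1/z)/w(59) + 3827 = 12/((2*59²)) + 3827 = 12/((2*3481)) + 3827 = 12/6962 + 3827 = 12*(1/6962) + 3827 = 6/3481 + 3827 = 13321793/3481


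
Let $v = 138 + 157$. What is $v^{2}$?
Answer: $87025$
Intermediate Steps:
$v = 295$
$v^{2} = 295^{2} = 87025$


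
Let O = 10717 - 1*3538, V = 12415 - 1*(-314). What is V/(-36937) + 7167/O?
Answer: 57781996/88390241 ≈ 0.65371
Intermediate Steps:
V = 12729 (V = 12415 + 314 = 12729)
O = 7179 (O = 10717 - 3538 = 7179)
V/(-36937) + 7167/O = 12729/(-36937) + 7167/7179 = 12729*(-1/36937) + 7167*(1/7179) = -12729/36937 + 2389/2393 = 57781996/88390241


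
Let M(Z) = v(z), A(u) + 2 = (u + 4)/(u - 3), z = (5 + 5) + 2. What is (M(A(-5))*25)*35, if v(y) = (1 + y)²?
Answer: 147875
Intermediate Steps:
z = 12 (z = 10 + 2 = 12)
A(u) = -2 + (4 + u)/(-3 + u) (A(u) = -2 + (u + 4)/(u - 3) = -2 + (4 + u)/(-3 + u))
M(Z) = 169 (M(Z) = (1 + 12)² = 13² = 169)
(M(A(-5))*25)*35 = (169*25)*35 = 4225*35 = 147875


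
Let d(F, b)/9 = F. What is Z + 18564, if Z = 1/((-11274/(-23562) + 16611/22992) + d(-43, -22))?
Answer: 215550507262356/11611211881 ≈ 18564.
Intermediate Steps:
d(F, b) = 9*F
Z = -30096528/11611211881 (Z = 1/((-11274/(-23562) + 16611/22992) + 9*(-43)) = 1/((-11274*(-1/23562) + 16611*(1/22992)) - 387) = 1/((1879/3927 + 5537/7664) - 387) = 1/(36144455/30096528 - 387) = 1/(-11611211881/30096528) = -30096528/11611211881 ≈ -0.0025920)
Z + 18564 = -30096528/11611211881 + 18564 = 215550507262356/11611211881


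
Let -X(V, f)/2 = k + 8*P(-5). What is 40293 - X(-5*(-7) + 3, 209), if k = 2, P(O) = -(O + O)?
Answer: 40457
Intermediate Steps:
P(O) = -2*O
X(V, f) = -164 (X(V, f) = -2*(2 + 8*(-2*(-5))) = -2*(2 + 8*10) = -2*(2 + 80) = -2*82 = -164)
40293 - X(-5*(-7) + 3, 209) = 40293 - 1*(-164) = 40293 + 164 = 40457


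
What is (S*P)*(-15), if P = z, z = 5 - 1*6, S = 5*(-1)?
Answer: -75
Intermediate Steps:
S = -5
z = -1 (z = 5 - 6 = -1)
P = -1
(S*P)*(-15) = -5*(-1)*(-15) = 5*(-15) = -75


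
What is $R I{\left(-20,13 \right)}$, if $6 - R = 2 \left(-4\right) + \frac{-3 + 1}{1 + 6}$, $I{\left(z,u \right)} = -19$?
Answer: $- \frac{1900}{7} \approx -271.43$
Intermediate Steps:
$R = \frac{100}{7}$ ($R = 6 - \left(2 \left(-4\right) + \frac{-3 + 1}{1 + 6}\right) = 6 - \left(-8 - \frac{2}{7}\right) = 6 - - \frac{58}{7} = 6 + \frac{58}{7} = \frac{100}{7} \approx 14.286$)
$R I{\left(-20,13 \right)} = \frac{100}{7} \left(-19\right) = - \frac{1900}{7}$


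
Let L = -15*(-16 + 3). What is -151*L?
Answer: -29445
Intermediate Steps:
L = 195 (L = -15*(-13) = 195)
-151*L = -151*195 = -29445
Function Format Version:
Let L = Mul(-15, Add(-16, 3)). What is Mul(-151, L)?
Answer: -29445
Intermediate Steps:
L = 195 (L = Mul(-15, -13) = 195)
Mul(-151, L) = Mul(-151, 195) = -29445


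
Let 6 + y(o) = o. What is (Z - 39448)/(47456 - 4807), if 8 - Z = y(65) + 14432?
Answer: -53931/42649 ≈ -1.2645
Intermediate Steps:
y(o) = -6 + o
Z = -14483 (Z = 8 - ((-6 + 65) + 14432) = 8 - (59 + 14432) = 8 - 1*14491 = 8 - 14491 = -14483)
(Z - 39448)/(47456 - 4807) = (-14483 - 39448)/(47456 - 4807) = -53931/42649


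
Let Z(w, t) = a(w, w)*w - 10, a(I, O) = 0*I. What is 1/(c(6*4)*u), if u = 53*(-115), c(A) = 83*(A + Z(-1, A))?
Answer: -1/7082390 ≈ -1.4120e-7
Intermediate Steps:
a(I, O) = 0
Z(w, t) = -10 (Z(w, t) = 0*w - 10 = 0 - 10 = -10)
c(A) = -830 + 83*A (c(A) = 83*(A - 10) = 83*(-10 + A) = -830 + 83*A)
u = -6095
1/(c(6*4)*u) = 1/(-830 + 83*(6*4)*(-6095)) = -1/6095/(-830 + 83*24) = -1/6095/(-830 + 1992) = -1/6095/1162 = (1/1162)*(-1/6095) = -1/7082390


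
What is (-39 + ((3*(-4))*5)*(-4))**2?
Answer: 40401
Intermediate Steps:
(-39 + ((3*(-4))*5)*(-4))**2 = (-39 - 12*5*(-4))**2 = (-39 - 60*(-4))**2 = (-39 + 240)**2 = 201**2 = 40401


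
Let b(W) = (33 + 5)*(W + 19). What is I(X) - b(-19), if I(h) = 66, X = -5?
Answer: 66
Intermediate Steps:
b(W) = 722 + 38*W (b(W) = 38*(19 + W) = 722 + 38*W)
I(X) - b(-19) = 66 - (722 + 38*(-19)) = 66 - (722 - 722) = 66 - 1*0 = 66 + 0 = 66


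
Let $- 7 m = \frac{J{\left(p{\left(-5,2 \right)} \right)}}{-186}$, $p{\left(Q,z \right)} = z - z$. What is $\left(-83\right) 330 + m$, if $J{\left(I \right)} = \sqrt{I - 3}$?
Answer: $-27390 + \frac{i \sqrt{3}}{1302} \approx -27390.0 + 0.0013303 i$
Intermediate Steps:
$p{\left(Q,z \right)} = 0$
$J{\left(I \right)} = \sqrt{-3 + I}$
$m = \frac{i \sqrt{3}}{1302}$ ($m = - \frac{\sqrt{-3 + 0} \frac{1}{-186}}{7} = - \frac{\sqrt{-3} \left(- \frac{1}{186}\right)}{7} = - \frac{i \sqrt{3} \left(- \frac{1}{186}\right)}{7} = - \frac{\left(- \frac{1}{186}\right) i \sqrt{3}}{7} = \frac{i \sqrt{3}}{1302} \approx 0.0013303 i$)
$\left(-83\right) 330 + m = \left(-83\right) 330 + \frac{i \sqrt{3}}{1302} = -27390 + \frac{i \sqrt{3}}{1302}$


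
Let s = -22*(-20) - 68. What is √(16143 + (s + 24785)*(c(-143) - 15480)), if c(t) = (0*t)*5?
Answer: I*√389414217 ≈ 19734.0*I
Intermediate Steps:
c(t) = 0 (c(t) = 0*5 = 0)
s = 372 (s = 440 - 68 = 372)
√(16143 + (s + 24785)*(c(-143) - 15480)) = √(16143 + (372 + 24785)*(0 - 15480)) = √(16143 + 25157*(-15480)) = √(16143 - 389430360) = √(-389414217) = I*√389414217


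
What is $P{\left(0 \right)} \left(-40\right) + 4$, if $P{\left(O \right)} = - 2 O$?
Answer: $4$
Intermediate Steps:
$P{\left(0 \right)} \left(-40\right) + 4 = \left(-2\right) 0 \left(-40\right) + 4 = 0 \left(-40\right) + 4 = 0 + 4 = 4$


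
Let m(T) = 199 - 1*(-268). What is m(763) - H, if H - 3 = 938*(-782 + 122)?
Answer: 619544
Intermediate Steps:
m(T) = 467 (m(T) = 199 + 268 = 467)
H = -619077 (H = 3 + 938*(-782 + 122) = 3 + 938*(-660) = 3 - 619080 = -619077)
m(763) - H = 467 - 1*(-619077) = 467 + 619077 = 619544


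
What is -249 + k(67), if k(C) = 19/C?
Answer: -16664/67 ≈ -248.72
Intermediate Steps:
-249 + k(67) = -249 + 19/67 = -16664/67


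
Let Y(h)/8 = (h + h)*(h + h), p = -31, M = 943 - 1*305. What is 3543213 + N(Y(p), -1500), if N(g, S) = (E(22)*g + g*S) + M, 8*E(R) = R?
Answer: -42499581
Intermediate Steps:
E(R) = R/8
M = 638 (M = 943 - 305 = 638)
Y(h) = 32*h**2 (Y(h) = 8*((h + h)*(h + h)) = 8*((2*h)*(2*h)) = 8*(4*h**2) = 32*h**2)
N(g, S) = 638 + 11*g/4 + S*g (N(g, S) = (((1/8)*22)*g + g*S) + 638 = (11*g/4 + S*g) + 638 = 638 + 11*g/4 + S*g)
3543213 + N(Y(p), -1500) = 3543213 + (638 + 11*(32*(-31)**2)/4 - 48000*(-31)**2) = 3543213 + (638 + 11*(32*961)/4 - 48000*961) = 3543213 + (638 + (11/4)*30752 - 1500*30752) = 3543213 + (638 + 84568 - 46128000) = 3543213 - 46042794 = -42499581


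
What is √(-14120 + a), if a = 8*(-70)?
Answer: 2*I*√3670 ≈ 121.16*I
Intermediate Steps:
a = -560
√(-14120 + a) = √(-14120 - 560) = √(-14680) = 2*I*√3670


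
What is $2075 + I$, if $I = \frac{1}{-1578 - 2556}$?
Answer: $\frac{8578049}{4134} \approx 2075.0$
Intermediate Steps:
$I = - \frac{1}{4134}$ ($I = \frac{1}{-4134} = - \frac{1}{4134} \approx -0.0002419$)
$2075 + I = 2075 - \frac{1}{4134} = \frac{8578049}{4134}$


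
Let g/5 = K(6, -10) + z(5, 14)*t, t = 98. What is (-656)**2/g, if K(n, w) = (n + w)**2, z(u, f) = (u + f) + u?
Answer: 6724/185 ≈ 36.346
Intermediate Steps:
z(u, f) = f + 2*u (z(u, f) = (f + u) + u = f + 2*u)
g = 11840 (g = 5*((6 - 10)**2 + (14 + 2*5)*98) = 5*((-4)**2 + (14 + 10)*98) = 5*(16 + 24*98) = 5*(16 + 2352) = 5*2368 = 11840)
(-656)**2/g = (-656)**2/11840 = 430336*(1/11840) = 6724/185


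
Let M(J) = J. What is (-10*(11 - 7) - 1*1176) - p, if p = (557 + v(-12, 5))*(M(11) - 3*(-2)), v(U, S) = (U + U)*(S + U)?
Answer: -13541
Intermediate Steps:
v(U, S) = 2*U*(S + U) (v(U, S) = (2*U)*(S + U) = 2*U*(S + U))
p = 12325 (p = (557 + 2*(-12)*(5 - 12))*(11 - 3*(-2)) = (557 + 2*(-12)*(-7))*(11 + 6) = (557 + 168)*17 = 725*17 = 12325)
(-10*(11 - 7) - 1*1176) - p = (-10*(11 - 7) - 1*1176) - 1*12325 = (-10*4 - 1176) - 12325 = (-40 - 1176) - 12325 = -1216 - 12325 = -13541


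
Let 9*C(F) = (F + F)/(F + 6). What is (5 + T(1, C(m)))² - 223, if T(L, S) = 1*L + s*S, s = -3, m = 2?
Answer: -6803/36 ≈ -188.97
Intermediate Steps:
C(F) = 2*F/(9*(6 + F)) (C(F) = ((F + F)/(F + 6))/9 = ((2*F)/(6 + F))/9 = (2*F/(6 + F))/9 = 2*F/(9*(6 + F)))
T(L, S) = L - 3*S (T(L, S) = 1*L - 3*S = L - 3*S)
(5 + T(1, C(m)))² - 223 = (5 + (1 - 2*2/(3*(6 + 2))))² - 223 = (5 + (1 - 2*2/(3*8)))² - 223 = (5 + (1 - 3*1/18))² - 223 = (5 + (1 - ⅙))² - 223 = (5 + ⅚)² - 223 = (35/6)² - 223 = 1225/36 - 223 = -6803/36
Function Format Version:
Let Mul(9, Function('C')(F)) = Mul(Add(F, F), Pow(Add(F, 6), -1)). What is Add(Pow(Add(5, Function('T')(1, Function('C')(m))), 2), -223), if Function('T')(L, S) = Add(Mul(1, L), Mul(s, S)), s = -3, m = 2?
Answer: Rational(-6803, 36) ≈ -188.97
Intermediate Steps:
Function('C')(F) = Mul(Rational(2, 9), F, Pow(Add(6, F), -1)) (Function('C')(F) = Mul(Rational(1, 9), Mul(Add(F, F), Pow(Add(F, 6), -1))) = Mul(Rational(1, 9), Mul(Mul(2, F), Pow(Add(6, F), -1))) = Mul(Rational(1, 9), Mul(2, F, Pow(Add(6, F), -1))) = Mul(Rational(2, 9), F, Pow(Add(6, F), -1)))
Function('T')(L, S) = Add(L, Mul(-3, S)) (Function('T')(L, S) = Add(Mul(1, L), Mul(-3, S)) = Add(L, Mul(-3, S)))
Add(Pow(Add(5, Function('T')(1, Function('C')(m))), 2), -223) = Add(Pow(Add(5, Add(1, Mul(-3, Mul(Rational(2, 9), 2, Pow(Add(6, 2), -1))))), 2), -223) = Add(Pow(Add(5, Add(1, Mul(-3, Mul(Rational(2, 9), 2, Pow(8, -1))))), 2), -223) = Add(Pow(Add(5, Add(1, Mul(-3, Mul(Rational(2, 9), 2, Rational(1, 8))))), 2), -223) = Add(Pow(Add(5, Add(1, Mul(-3, Rational(1, 18)))), 2), -223) = Add(Pow(Add(5, Add(1, Rational(-1, 6))), 2), -223) = Add(Pow(Add(5, Rational(5, 6)), 2), -223) = Add(Pow(Rational(35, 6), 2), -223) = Add(Rational(1225, 36), -223) = Rational(-6803, 36)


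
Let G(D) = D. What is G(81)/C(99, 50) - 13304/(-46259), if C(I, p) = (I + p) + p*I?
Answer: 71584075/235874641 ≈ 0.30348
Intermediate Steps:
C(I, p) = I + p + I*p (C(I, p) = (I + p) + I*p = I + p + I*p)
G(81)/C(99, 50) - 13304/(-46259) = 81/(99 + 50 + 99*50) - 13304/(-46259) = 81/(99 + 50 + 4950) - 13304*(-1/46259) = 81/5099 + 13304/46259 = 71584075/235874641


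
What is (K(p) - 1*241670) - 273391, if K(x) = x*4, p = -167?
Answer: -515729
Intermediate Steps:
K(x) = 4*x
(K(p) - 1*241670) - 273391 = (4*(-167) - 1*241670) - 273391 = (-668 - 241670) - 273391 = -242338 - 273391 = -515729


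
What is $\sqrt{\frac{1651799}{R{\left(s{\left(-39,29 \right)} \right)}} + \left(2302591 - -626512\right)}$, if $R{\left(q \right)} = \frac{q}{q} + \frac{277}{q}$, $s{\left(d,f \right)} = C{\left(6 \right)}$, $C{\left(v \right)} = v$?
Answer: $\frac{\sqrt{237393684869}}{283} \approx 1721.7$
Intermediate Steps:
$s{\left(d,f \right)} = 6$
$R{\left(q \right)} = 1 + \frac{277}{q}$
$\sqrt{\frac{1651799}{R{\left(s{\left(-39,29 \right)} \right)}} + \left(2302591 - -626512\right)} = \sqrt{\frac{1651799}{\frac{1}{6} \left(277 + 6\right)} + \left(2302591 - -626512\right)} = \sqrt{\frac{1651799}{\frac{1}{6} \cdot 283} + \left(2302591 + 626512\right)} = \sqrt{\frac{1651799}{\frac{283}{6}} + 2929103} = \sqrt{1651799 \cdot \frac{6}{283} + 2929103} = \sqrt{\frac{9910794}{283} + 2929103} = \sqrt{\frac{838846943}{283}} = \frac{\sqrt{237393684869}}{283}$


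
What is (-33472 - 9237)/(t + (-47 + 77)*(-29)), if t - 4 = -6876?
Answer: 42709/7742 ≈ 5.5165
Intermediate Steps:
t = -6872 (t = 4 - 6876 = -6872)
(-33472 - 9237)/(t + (-47 + 77)*(-29)) = (-33472 - 9237)/(-6872 + (-47 + 77)*(-29)) = -42709/(-6872 + 30*(-29)) = -42709/(-6872 - 870) = -42709/(-7742) = -42709*(-1/7742) = 42709/7742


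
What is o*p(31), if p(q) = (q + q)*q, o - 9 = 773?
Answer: 1503004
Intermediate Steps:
o = 782 (o = 9 + 773 = 782)
p(q) = 2*q² (p(q) = (2*q)*q = 2*q²)
o*p(31) = 782*(2*31²) = 782*(2*961) = 782*1922 = 1503004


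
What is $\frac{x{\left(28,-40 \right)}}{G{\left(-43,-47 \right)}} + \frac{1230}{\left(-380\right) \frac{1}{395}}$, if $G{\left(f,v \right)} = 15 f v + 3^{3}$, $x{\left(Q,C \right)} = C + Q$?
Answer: $- \frac{245694421}{192166} \approx -1278.6$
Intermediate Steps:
$G{\left(f,v \right)} = 27 + 15 f v$ ($G{\left(f,v \right)} = 15 f v + 27 = 27 + 15 f v$)
$\frac{x{\left(28,-40 \right)}}{G{\left(-43,-47 \right)}} + \frac{1230}{\left(-380\right) \frac{1}{395}} = \frac{-40 + 28}{27 + 15 \left(-43\right) \left(-47\right)} + \frac{1230}{\left(-380\right) \frac{1}{395}} = - \frac{12}{27 + 30315} + \frac{1230}{\left(-380\right) \frac{1}{395}} = - \frac{12}{30342} + \frac{1230}{- \frac{76}{79}} = \left(-12\right) \frac{1}{30342} + 1230 \left(- \frac{79}{76}\right) = - \frac{2}{5057} - \frac{48585}{38} = - \frac{245694421}{192166}$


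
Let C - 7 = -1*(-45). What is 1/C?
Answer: 1/52 ≈ 0.019231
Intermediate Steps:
C = 52 (C = 7 - 1*(-45) = 7 + 45 = 52)
1/C = 1/52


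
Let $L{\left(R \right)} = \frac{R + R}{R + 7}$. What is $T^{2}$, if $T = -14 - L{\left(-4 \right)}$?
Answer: $\frac{1156}{9} \approx 128.44$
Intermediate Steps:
$L{\left(R \right)} = \frac{2 R}{7 + R}$
$T = - \frac{34}{3}$ ($T = -14 - 2 \left(-4\right) \frac{1}{7 - 4} = -14 - 2 \left(-4\right) \frac{1}{3} = -14 - - \frac{8}{3} = -14 + \frac{8}{3} = - \frac{34}{3} \approx -11.333$)
$T^{2} = \left(- \frac{34}{3}\right)^{2} = \frac{1156}{9}$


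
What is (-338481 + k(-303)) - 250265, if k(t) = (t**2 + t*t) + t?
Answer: -405431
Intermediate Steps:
k(t) = t + 2*t**2 (k(t) = (t**2 + t**2) + t = 2*t**2 + t = t + 2*t**2)
(-338481 + k(-303)) - 250265 = (-338481 - 303*(1 + 2*(-303))) - 250265 = (-338481 - 303*(1 - 606)) - 250265 = (-338481 - 303*(-605)) - 250265 = (-338481 + 183315) - 250265 = -155166 - 250265 = -405431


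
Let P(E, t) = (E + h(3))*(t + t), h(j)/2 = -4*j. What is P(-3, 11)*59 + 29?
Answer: -35017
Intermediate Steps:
h(j) = -8*j (h(j) = 2*(-4*j) = -8*j)
P(E, t) = 2*t*(-24 + E) (P(E, t) = (E - 8*3)*(t + t) = (E - 24)*(2*t) = (-24 + E)*(2*t) = 2*t*(-24 + E))
P(-3, 11)*59 + 29 = (2*11*(-24 - 3))*59 + 29 = (2*11*(-27))*59 + 29 = -594*59 + 29 = -35046 + 29 = -35017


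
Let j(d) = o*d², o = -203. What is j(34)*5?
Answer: -1173340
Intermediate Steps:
j(d) = -203*d²
j(34)*5 = -203*34²*5 = -203*1156*5 = -234668*5 = -1173340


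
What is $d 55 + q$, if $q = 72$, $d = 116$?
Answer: $6452$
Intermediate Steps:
$d 55 + q = 116 \cdot 55 + 72 = 6380 + 72 = 6452$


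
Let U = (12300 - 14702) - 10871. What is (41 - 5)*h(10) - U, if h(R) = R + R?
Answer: 13993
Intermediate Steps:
h(R) = 2*R
U = -13273 (U = -2402 - 10871 = -13273)
(41 - 5)*h(10) - U = (41 - 5)*(2*10) - 1*(-13273) = 36*20 + 13273 = 720 + 13273 = 13993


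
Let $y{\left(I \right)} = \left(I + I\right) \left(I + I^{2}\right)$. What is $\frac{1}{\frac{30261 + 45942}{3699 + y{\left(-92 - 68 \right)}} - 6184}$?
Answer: $- \frac{2712367}{16773302929} \approx -0.00016171$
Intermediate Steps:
$y{\left(I \right)} = 2 I \left(I + I^{2}\right)$
$\frac{1}{\frac{30261 + 45942}{3699 + y{\left(-92 - 68 \right)}} - 6184} = \frac{1}{\frac{30261 + 45942}{3699 + 2 \left(-92 - 68\right)^{2} \left(1 - 160\right)} - 6184} = \frac{1}{\frac{76203}{3699 + 2 \left(-92 - 68\right)^{2} \left(1 - 160\right)} - 6184} = \frac{1}{\frac{76203}{3699 + 2 \left(-160\right)^{2} \left(1 - 160\right)} - 6184} = \frac{1}{\frac{76203}{3699 + 2 \cdot 25600 \left(-159\right)} - 6184} = \frac{1}{\frac{76203}{3699 - 8140800} - 6184} = \frac{1}{\frac{76203}{-8137101} - 6184} = \frac{1}{76203 \left(- \frac{1}{8137101}\right) - 6184} = \frac{1}{- \frac{25401}{2712367} - 6184} = \frac{1}{- \frac{16773302929}{2712367}} = - \frac{2712367}{16773302929}$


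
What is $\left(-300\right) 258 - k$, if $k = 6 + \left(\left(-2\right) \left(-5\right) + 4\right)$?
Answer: $-77420$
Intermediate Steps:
$k = 20$ ($k = 6 + \left(10 + 4\right) = 6 + 14 = 20$)
$\left(-300\right) 258 - k = \left(-300\right) 258 - 20 = -77400 - 20 = -77420$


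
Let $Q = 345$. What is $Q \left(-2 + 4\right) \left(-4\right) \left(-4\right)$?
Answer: $11040$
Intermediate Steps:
$Q \left(-2 + 4\right) \left(-4\right) \left(-4\right) = 345 \left(-2 + 4\right) \left(-4\right) \left(-4\right) = 345 \cdot 2 \left(-4\right) \left(-4\right) = 345 \left(\left(-8\right) \left(-4\right)\right) = 345 \cdot 32 = 11040$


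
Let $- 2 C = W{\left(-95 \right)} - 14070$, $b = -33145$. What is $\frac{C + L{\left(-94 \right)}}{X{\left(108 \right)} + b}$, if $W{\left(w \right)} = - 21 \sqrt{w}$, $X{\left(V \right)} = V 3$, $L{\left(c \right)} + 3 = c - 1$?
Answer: $- \frac{6937}{32821} - \frac{21 i \sqrt{95}}{65642} \approx -0.21136 - 0.0031182 i$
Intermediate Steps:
$L{\left(c \right)} = -4 + c$ ($L{\left(c \right)} = -3 + \left(c - 1\right) = -3 + \left(-1 + c\right) = -4 + c$)
$X{\left(V \right)} = 3 V$
$C = 7035 + \frac{21 i \sqrt{95}}{2}$ ($C = - \frac{- 21 \sqrt{-95} - 14070}{2} = - \frac{- 21 i \sqrt{95} - 14070}{2} = - \frac{-14070 - 21 i \sqrt{95}}{2} = 7035 + \frac{21 i \sqrt{95}}{2} \approx 7035.0 + 102.34 i$)
$\frac{C + L{\left(-94 \right)}}{X{\left(108 \right)} + b} = \frac{\left(7035 + \frac{21 i \sqrt{95}}{2}\right) - 98}{3 \cdot 108 - 33145} = \frac{\left(7035 + \frac{21 i \sqrt{95}}{2}\right) - 98}{324 - 33145} = \frac{6937 + \frac{21 i \sqrt{95}}{2}}{-32821} = \left(6937 + \frac{21 i \sqrt{95}}{2}\right) \left(- \frac{1}{32821}\right) = - \frac{6937}{32821} - \frac{21 i \sqrt{95}}{65642}$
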